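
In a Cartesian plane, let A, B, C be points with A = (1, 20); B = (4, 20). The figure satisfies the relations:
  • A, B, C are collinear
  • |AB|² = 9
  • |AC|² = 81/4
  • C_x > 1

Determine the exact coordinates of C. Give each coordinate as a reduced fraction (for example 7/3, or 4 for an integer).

C = (11/2, 20)

1. C_x = 11/2  [[A, B, C are collinear ⇒ 3y-60=0] ∩ [|C−(1, 20)|²=81/4]]
2. C_y = 20  [[A, B, C are collinear ⇒ 3y-60=0] ∩ [|C−(1, 20)|²=81/4]]
   so C = (11/2, 20)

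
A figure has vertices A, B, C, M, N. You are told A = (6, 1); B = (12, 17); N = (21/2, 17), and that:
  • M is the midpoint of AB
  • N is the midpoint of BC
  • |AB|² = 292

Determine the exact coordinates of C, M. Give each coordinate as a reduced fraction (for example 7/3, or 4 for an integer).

1. M_x = 9  [2·M = A+B = (6, 1)+(12, 17)]
2. M_y = 9  [2·M = A+B = (6, 1)+(12, 17)]
   so M = (9, 9)
3. C_x = 9  [C = 2·N−B = 2·(21/2, 17)−(12, 17)]
4. C_y = 17  [C = 2·N−B = 2·(21/2, 17)−(12, 17)]
   so C = (9, 17)

C = (9, 17)
M = (9, 9)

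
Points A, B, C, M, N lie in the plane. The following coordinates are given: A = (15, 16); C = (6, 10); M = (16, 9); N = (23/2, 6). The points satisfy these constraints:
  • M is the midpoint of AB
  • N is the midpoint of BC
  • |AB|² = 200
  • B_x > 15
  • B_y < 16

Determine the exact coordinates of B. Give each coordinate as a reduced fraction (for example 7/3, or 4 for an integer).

1. B_x = 17  [B = 2·M−A = 2·(16, 9)−(15, 16)]
2. B_y = 2  [B = 2·M−A = 2·(16, 9)−(15, 16)]
   so B = (17, 2)

B = (17, 2)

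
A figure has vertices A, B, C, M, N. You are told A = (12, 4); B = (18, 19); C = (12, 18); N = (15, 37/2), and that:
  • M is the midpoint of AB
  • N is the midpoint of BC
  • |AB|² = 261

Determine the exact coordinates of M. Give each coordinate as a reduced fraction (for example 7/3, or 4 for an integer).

1. M_x = 15  [2·M = A+B = (12, 4)+(18, 19)]
2. M_y = 23/2  [2·M = A+B = (12, 4)+(18, 19)]
   so M = (15, 23/2)

M = (15, 23/2)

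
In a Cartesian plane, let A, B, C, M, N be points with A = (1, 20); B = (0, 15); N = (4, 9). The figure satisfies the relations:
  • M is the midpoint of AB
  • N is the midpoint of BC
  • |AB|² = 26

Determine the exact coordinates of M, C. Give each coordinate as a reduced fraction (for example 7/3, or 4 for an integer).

M = (1/2, 35/2)
C = (8, 3)

1. M_x = 1/2  [2·M = A+B = (1, 20)+(0, 15)]
2. M_y = 35/2  [2·M = A+B = (1, 20)+(0, 15)]
   so M = (1/2, 35/2)
3. C_x = 8  [C = 2·N−B = 2·(4, 9)−(0, 15)]
4. C_y = 3  [C = 2·N−B = 2·(4, 9)−(0, 15)]
   so C = (8, 3)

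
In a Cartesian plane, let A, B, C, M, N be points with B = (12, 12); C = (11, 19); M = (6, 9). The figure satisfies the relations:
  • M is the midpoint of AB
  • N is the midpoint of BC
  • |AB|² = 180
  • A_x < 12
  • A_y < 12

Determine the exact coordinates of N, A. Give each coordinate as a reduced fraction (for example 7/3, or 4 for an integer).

N = (23/2, 31/2)
A = (0, 6)

1. A_x = 0  [A = 2·M−B = 2·(6, 9)−(12, 12)]
2. A_y = 6  [A = 2·M−B = 2·(6, 9)−(12, 12)]
   so A = (0, 6)
3. N_x = 23/2  [2·N = B+C = (12, 12)+(11, 19)]
4. N_y = 31/2  [2·N = B+C = (12, 12)+(11, 19)]
   so N = (23/2, 31/2)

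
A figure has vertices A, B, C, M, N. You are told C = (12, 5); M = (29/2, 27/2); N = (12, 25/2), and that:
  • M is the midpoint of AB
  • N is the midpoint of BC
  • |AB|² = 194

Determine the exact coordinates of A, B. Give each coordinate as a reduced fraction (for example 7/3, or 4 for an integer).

1. B_x = 12  [B = 2·N−C = 2·(12, 25/2)−(12, 5)]
2. B_y = 20  [B = 2·N−C = 2·(12, 25/2)−(12, 5)]
   so B = (12, 20)
3. A_x = 17  [A = 2·M−B = 2·(29/2, 27/2)−(12, 20)]
4. A_y = 7  [A = 2·M−B = 2·(29/2, 27/2)−(12, 20)]
   so A = (17, 7)

A = (17, 7)
B = (12, 20)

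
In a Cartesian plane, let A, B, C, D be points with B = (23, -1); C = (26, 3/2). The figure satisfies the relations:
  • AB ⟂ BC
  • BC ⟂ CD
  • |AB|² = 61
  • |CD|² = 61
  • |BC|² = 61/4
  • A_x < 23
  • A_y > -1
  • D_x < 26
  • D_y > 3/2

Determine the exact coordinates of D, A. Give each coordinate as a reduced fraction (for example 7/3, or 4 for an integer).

1. D_x = 21  [[BC ⟂ CD ⇒ 3x+5/2y-327/4=0] ∩ [|D−(26, 3/2)|²=61]]
2. D_y = 15/2  [[BC ⟂ CD ⇒ 3x+5/2y-327/4=0] ∩ [|D−(26, 3/2)|²=61]]
   so D = (21, 15/2)
3. A_x = 18  [[AB ⟂ BC ⇒ -3x-5/2y+133/2=0] ∩ [|A−(23, -1)|²=61]]
4. A_y = 5  [[AB ⟂ BC ⇒ -3x-5/2y+133/2=0] ∩ [|A−(23, -1)|²=61]]
   so A = (18, 5)

D = (21, 15/2)
A = (18, 5)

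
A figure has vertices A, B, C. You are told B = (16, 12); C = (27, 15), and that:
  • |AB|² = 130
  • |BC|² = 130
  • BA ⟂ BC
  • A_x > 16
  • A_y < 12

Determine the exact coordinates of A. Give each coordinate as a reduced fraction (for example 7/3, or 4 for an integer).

1. A_x = 19  [[BA ⟂ BC ⇒ 11x+3y-212=0] ∩ [|A−(16, 12)|²=130]]
2. A_y = 1  [[BA ⟂ BC ⇒ 11x+3y-212=0] ∩ [|A−(16, 12)|²=130]]
   so A = (19, 1)

A = (19, 1)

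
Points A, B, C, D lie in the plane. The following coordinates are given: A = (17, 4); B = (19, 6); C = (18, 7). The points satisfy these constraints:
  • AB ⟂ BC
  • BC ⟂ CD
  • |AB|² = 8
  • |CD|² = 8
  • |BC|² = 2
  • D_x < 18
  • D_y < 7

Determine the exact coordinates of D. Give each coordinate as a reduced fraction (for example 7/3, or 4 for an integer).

1. D_x = 16  [[BC ⟂ CD ⇒ -1x+1y+11=0] ∩ [|D−(18, 7)|²=8]]
2. D_y = 5  [[BC ⟂ CD ⇒ -1x+1y+11=0] ∩ [|D−(18, 7)|²=8]]
   so D = (16, 5)

D = (16, 5)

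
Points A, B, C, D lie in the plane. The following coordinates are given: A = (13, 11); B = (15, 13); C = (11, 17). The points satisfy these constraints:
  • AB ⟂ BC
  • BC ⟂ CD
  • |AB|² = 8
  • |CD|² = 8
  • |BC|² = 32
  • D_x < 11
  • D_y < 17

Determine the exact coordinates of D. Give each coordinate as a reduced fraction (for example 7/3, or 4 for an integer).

1. D_x = 9  [[BC ⟂ CD ⇒ -4x+4y-24=0] ∩ [|D−(11, 17)|²=8]]
2. D_y = 15  [[BC ⟂ CD ⇒ -4x+4y-24=0] ∩ [|D−(11, 17)|²=8]]
   so D = (9, 15)

D = (9, 15)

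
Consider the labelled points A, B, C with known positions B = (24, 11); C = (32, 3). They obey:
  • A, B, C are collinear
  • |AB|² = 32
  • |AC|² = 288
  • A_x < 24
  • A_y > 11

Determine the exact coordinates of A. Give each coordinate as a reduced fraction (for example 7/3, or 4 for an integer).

1. A_x = 20  [[A, B, C are collinear ⇒ 8x+8y-280=0] ∩ [|A−(24, 11)|²=32]]
2. A_y = 15  [[A, B, C are collinear ⇒ 8x+8y-280=0] ∩ [|A−(24, 11)|²=32]]
   so A = (20, 15)

A = (20, 15)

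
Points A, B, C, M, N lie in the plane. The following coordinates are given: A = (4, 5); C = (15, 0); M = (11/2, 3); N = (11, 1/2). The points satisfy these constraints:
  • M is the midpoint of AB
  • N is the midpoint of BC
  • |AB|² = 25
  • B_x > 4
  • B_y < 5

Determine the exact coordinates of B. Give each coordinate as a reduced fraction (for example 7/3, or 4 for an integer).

1. B_x = 7  [B = 2·M−A = 2·(11/2, 3)−(4, 5)]
2. B_y = 1  [B = 2·M−A = 2·(11/2, 3)−(4, 5)]
   so B = (7, 1)

B = (7, 1)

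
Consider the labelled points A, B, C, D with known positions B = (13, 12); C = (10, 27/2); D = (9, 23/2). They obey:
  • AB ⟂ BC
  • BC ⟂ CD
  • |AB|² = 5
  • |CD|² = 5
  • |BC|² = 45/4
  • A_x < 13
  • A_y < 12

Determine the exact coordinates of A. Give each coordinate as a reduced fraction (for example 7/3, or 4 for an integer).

A = (12, 10)

1. A_x = 12  [[AB ⟂ BC ⇒ 3x-3/2y-21=0] ∩ [|A−(13, 12)|²=5]]
2. A_y = 10  [[AB ⟂ BC ⇒ 3x-3/2y-21=0] ∩ [|A−(13, 12)|²=5]]
   so A = (12, 10)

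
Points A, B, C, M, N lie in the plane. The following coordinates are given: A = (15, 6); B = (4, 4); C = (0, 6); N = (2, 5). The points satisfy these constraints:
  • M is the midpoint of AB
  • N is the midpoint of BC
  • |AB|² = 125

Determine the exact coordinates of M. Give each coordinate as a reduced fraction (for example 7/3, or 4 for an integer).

M = (19/2, 5)

1. M_x = 19/2  [2·M = A+B = (15, 6)+(4, 4)]
2. M_y = 5  [2·M = A+B = (15, 6)+(4, 4)]
   so M = (19/2, 5)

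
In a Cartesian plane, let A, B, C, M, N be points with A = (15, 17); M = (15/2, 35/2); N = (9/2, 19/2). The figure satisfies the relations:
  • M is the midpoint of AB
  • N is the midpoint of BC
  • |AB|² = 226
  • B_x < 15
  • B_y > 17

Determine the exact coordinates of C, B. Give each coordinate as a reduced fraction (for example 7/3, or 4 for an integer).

1. B_x = 0  [B = 2·M−A = 2·(15/2, 35/2)−(15, 17)]
2. B_y = 18  [B = 2·M−A = 2·(15/2, 35/2)−(15, 17)]
   so B = (0, 18)
3. C_x = 9  [C = 2·N−B = 2·(9/2, 19/2)−(0, 18)]
4. C_y = 1  [C = 2·N−B = 2·(9/2, 19/2)−(0, 18)]
   so C = (9, 1)

C = (9, 1)
B = (0, 18)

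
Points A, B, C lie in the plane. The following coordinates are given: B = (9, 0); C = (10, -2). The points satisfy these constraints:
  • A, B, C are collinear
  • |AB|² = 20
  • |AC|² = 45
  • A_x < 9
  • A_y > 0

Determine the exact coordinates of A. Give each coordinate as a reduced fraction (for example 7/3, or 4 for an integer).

1. A_x = 7  [[A, B, C are collinear ⇒ 2x+1y-18=0] ∩ [|A−(9, 0)|²=20]]
2. A_y = 4  [[A, B, C are collinear ⇒ 2x+1y-18=0] ∩ [|A−(9, 0)|²=20]]
   so A = (7, 4)

A = (7, 4)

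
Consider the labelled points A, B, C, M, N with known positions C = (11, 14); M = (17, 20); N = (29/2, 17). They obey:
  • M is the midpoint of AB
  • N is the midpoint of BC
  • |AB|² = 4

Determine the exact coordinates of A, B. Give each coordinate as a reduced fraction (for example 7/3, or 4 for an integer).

1. B_x = 18  [B = 2·N−C = 2·(29/2, 17)−(11, 14)]
2. B_y = 20  [B = 2·N−C = 2·(29/2, 17)−(11, 14)]
   so B = (18, 20)
3. A_x = 16  [A = 2·M−B = 2·(17, 20)−(18, 20)]
4. A_y = 20  [A = 2·M−B = 2·(17, 20)−(18, 20)]
   so A = (16, 20)

A = (16, 20)
B = (18, 20)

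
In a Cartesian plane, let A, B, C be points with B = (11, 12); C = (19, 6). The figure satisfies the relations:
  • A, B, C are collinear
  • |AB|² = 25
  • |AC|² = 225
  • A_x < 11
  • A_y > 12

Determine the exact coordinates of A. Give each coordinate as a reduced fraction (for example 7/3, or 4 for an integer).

1. A_x = 7  [[A, B, C are collinear ⇒ 6x+8y-162=0] ∩ [|A−(11, 12)|²=25]]
2. A_y = 15  [[A, B, C are collinear ⇒ 6x+8y-162=0] ∩ [|A−(11, 12)|²=25]]
   so A = (7, 15)

A = (7, 15)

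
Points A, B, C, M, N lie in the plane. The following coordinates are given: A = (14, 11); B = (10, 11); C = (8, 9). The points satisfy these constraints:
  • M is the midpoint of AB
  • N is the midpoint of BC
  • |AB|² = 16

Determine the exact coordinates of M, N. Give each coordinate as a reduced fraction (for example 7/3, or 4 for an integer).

M = (12, 11)
N = (9, 10)

1. M_x = 12  [2·M = A+B = (14, 11)+(10, 11)]
2. M_y = 11  [2·M = A+B = (14, 11)+(10, 11)]
   so M = (12, 11)
3. N_x = 9  [2·N = B+C = (10, 11)+(8, 9)]
4. N_y = 10  [2·N = B+C = (10, 11)+(8, 9)]
   so N = (9, 10)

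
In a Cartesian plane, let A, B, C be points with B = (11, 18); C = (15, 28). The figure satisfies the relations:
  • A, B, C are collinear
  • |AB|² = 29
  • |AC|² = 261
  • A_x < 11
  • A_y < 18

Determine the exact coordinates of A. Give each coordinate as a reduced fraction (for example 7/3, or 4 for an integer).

A = (9, 13)

1. A_x = 9  [[A, B, C are collinear ⇒ -10x+4y+38=0] ∩ [|A−(11, 18)|²=29]]
2. A_y = 13  [[A, B, C are collinear ⇒ -10x+4y+38=0] ∩ [|A−(11, 18)|²=29]]
   so A = (9, 13)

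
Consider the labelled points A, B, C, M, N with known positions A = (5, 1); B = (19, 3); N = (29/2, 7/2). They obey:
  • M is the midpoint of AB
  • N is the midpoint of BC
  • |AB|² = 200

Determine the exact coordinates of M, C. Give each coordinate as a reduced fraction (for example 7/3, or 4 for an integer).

1. M_x = 12  [2·M = A+B = (5, 1)+(19, 3)]
2. M_y = 2  [2·M = A+B = (5, 1)+(19, 3)]
   so M = (12, 2)
3. C_x = 10  [C = 2·N−B = 2·(29/2, 7/2)−(19, 3)]
4. C_y = 4  [C = 2·N−B = 2·(29/2, 7/2)−(19, 3)]
   so C = (10, 4)

M = (12, 2)
C = (10, 4)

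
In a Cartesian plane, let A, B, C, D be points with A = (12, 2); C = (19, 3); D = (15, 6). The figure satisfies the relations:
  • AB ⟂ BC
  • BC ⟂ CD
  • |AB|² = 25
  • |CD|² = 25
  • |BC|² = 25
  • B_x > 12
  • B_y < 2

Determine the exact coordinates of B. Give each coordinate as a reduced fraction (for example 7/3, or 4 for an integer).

B = (16, -1)

1. B_x = 16  [[BC ⟂ CD ⇒ 4x-3y-67=0] ∩ [|B−(12, 2)|²=25]]
2. B_y = -1  [[BC ⟂ CD ⇒ 4x-3y-67=0] ∩ [|B−(12, 2)|²=25]]
   so B = (16, -1)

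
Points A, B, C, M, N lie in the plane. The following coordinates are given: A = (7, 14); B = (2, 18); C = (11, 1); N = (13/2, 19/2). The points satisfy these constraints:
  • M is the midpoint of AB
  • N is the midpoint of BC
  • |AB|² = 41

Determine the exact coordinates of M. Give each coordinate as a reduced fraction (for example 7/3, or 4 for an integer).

M = (9/2, 16)

1. M_x = 9/2  [2·M = A+B = (7, 14)+(2, 18)]
2. M_y = 16  [2·M = A+B = (7, 14)+(2, 18)]
   so M = (9/2, 16)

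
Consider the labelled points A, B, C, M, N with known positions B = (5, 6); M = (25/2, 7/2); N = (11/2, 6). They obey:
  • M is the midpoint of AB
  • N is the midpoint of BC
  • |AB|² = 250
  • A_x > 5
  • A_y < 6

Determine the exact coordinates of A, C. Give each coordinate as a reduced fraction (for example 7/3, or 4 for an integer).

1. A_x = 20  [A = 2·M−B = 2·(25/2, 7/2)−(5, 6)]
2. A_y = 1  [A = 2·M−B = 2·(25/2, 7/2)−(5, 6)]
   so A = (20, 1)
3. C_x = 6  [C = 2·N−B = 2·(11/2, 6)−(5, 6)]
4. C_y = 6  [C = 2·N−B = 2·(11/2, 6)−(5, 6)]
   so C = (6, 6)

A = (20, 1)
C = (6, 6)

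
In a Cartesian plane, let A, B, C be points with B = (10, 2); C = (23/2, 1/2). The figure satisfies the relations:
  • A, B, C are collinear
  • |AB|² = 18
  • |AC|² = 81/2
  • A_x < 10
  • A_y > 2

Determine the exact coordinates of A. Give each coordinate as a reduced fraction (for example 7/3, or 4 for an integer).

A = (7, 5)

1. A_x = 7  [[A, B, C are collinear ⇒ 3/2x+3/2y-18=0] ∩ [|A−(10, 2)|²=18]]
2. A_y = 5  [[A, B, C are collinear ⇒ 3/2x+3/2y-18=0] ∩ [|A−(10, 2)|²=18]]
   so A = (7, 5)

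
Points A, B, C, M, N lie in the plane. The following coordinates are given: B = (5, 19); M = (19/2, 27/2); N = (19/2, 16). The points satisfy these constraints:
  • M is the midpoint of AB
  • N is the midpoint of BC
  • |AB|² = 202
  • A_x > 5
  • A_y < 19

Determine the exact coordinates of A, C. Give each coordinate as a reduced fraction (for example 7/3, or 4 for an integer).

A = (14, 8)
C = (14, 13)

1. A_x = 14  [A = 2·M−B = 2·(19/2, 27/2)−(5, 19)]
2. A_y = 8  [A = 2·M−B = 2·(19/2, 27/2)−(5, 19)]
   so A = (14, 8)
3. C_x = 14  [C = 2·N−B = 2·(19/2, 16)−(5, 19)]
4. C_y = 13  [C = 2·N−B = 2·(19/2, 16)−(5, 19)]
   so C = (14, 13)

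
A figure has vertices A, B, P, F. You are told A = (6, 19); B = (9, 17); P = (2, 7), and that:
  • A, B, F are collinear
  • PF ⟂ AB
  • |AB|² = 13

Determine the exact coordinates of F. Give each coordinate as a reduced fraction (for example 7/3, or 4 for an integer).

F = (114/13, 223/13)

1. F_x = 114/13  [[A, B, F are collinear ⇒ 2x+3y-69=0] ∩ [PF ⟂ AB ⇒ 3x-2y+8=0]]
2. F_y = 223/13  [[A, B, F are collinear ⇒ 2x+3y-69=0] ∩ [PF ⟂ AB ⇒ 3x-2y+8=0]]
   so F = (114/13, 223/13)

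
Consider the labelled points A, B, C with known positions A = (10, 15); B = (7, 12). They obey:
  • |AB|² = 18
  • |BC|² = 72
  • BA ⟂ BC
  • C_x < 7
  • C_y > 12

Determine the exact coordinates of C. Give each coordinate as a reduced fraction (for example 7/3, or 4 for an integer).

1. C_x = 1  [[BA ⟂ BC ⇒ 3x+3y-57=0] ∩ [|C−(7, 12)|²=72]]
2. C_y = 18  [[BA ⟂ BC ⇒ 3x+3y-57=0] ∩ [|C−(7, 12)|²=72]]
   so C = (1, 18)

C = (1, 18)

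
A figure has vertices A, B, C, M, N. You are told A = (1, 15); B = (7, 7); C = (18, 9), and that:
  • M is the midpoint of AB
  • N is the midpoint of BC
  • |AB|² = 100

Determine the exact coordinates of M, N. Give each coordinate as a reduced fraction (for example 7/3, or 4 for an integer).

M = (4, 11)
N = (25/2, 8)

1. M_x = 4  [2·M = A+B = (1, 15)+(7, 7)]
2. M_y = 11  [2·M = A+B = (1, 15)+(7, 7)]
   so M = (4, 11)
3. N_x = 25/2  [2·N = B+C = (7, 7)+(18, 9)]
4. N_y = 8  [2·N = B+C = (7, 7)+(18, 9)]
   so N = (25/2, 8)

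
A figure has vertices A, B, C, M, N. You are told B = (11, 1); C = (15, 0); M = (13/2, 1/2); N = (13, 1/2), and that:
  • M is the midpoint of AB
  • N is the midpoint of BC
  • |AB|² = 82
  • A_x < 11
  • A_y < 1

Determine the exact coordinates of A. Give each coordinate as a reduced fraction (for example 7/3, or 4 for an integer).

1. A_x = 2  [A = 2·M−B = 2·(13/2, 1/2)−(11, 1)]
2. A_y = 0  [A = 2·M−B = 2·(13/2, 1/2)−(11, 1)]
   so A = (2, 0)

A = (2, 0)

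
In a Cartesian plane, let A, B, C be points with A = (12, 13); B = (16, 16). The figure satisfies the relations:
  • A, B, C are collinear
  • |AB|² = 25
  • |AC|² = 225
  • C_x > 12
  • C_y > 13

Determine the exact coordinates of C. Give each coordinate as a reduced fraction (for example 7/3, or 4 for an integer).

1. C_x = 24  [[A, B, C are collinear ⇒ -3x+4y-16=0] ∩ [|C−(12, 13)|²=225]]
2. C_y = 22  [[A, B, C are collinear ⇒ -3x+4y-16=0] ∩ [|C−(12, 13)|²=225]]
   so C = (24, 22)

C = (24, 22)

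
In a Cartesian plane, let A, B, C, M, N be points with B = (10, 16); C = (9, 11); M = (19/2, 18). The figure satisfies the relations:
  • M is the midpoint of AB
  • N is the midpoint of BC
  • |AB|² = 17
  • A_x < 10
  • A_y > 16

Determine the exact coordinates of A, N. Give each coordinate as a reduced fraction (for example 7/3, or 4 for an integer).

A = (9, 20)
N = (19/2, 27/2)

1. A_x = 9  [A = 2·M−B = 2·(19/2, 18)−(10, 16)]
2. A_y = 20  [A = 2·M−B = 2·(19/2, 18)−(10, 16)]
   so A = (9, 20)
3. N_x = 19/2  [2·N = B+C = (10, 16)+(9, 11)]
4. N_y = 27/2  [2·N = B+C = (10, 16)+(9, 11)]
   so N = (19/2, 27/2)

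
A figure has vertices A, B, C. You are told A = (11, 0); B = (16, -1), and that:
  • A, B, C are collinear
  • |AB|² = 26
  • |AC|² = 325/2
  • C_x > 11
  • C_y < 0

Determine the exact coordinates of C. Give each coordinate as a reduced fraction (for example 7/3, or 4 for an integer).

C = (47/2, -5/2)

1. C_x = 47/2  [[A, B, C are collinear ⇒ 1x+5y-11=0] ∩ [|C−(11, 0)|²=325/2]]
2. C_y = -5/2  [[A, B, C are collinear ⇒ 1x+5y-11=0] ∩ [|C−(11, 0)|²=325/2]]
   so C = (47/2, -5/2)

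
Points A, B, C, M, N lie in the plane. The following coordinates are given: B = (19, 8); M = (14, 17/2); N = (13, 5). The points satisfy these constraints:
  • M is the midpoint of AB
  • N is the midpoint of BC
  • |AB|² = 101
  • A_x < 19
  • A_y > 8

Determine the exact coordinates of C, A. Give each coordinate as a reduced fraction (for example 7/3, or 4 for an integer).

1. A_x = 9  [A = 2·M−B = 2·(14, 17/2)−(19, 8)]
2. A_y = 9  [A = 2·M−B = 2·(14, 17/2)−(19, 8)]
   so A = (9, 9)
3. C_x = 7  [C = 2·N−B = 2·(13, 5)−(19, 8)]
4. C_y = 2  [C = 2·N−B = 2·(13, 5)−(19, 8)]
   so C = (7, 2)

C = (7, 2)
A = (9, 9)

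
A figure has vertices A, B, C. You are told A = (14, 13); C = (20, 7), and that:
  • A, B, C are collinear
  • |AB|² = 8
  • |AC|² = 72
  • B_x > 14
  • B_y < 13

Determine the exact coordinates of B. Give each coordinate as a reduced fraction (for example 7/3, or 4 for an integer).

1. B_x = 16  [[A, B, C are collinear ⇒ -6x-6y+162=0] ∩ [|B−(14, 13)|²=8]]
2. B_y = 11  [[A, B, C are collinear ⇒ -6x-6y+162=0] ∩ [|B−(14, 13)|²=8]]
   so B = (16, 11)

B = (16, 11)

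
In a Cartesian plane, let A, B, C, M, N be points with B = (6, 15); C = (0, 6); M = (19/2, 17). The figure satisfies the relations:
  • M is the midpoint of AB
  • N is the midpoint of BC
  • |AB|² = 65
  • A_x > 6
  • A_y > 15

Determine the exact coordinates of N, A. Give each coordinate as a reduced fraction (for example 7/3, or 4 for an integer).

N = (3, 21/2)
A = (13, 19)

1. A_x = 13  [A = 2·M−B = 2·(19/2, 17)−(6, 15)]
2. A_y = 19  [A = 2·M−B = 2·(19/2, 17)−(6, 15)]
   so A = (13, 19)
3. N_x = 3  [2·N = B+C = (6, 15)+(0, 6)]
4. N_y = 21/2  [2·N = B+C = (6, 15)+(0, 6)]
   so N = (3, 21/2)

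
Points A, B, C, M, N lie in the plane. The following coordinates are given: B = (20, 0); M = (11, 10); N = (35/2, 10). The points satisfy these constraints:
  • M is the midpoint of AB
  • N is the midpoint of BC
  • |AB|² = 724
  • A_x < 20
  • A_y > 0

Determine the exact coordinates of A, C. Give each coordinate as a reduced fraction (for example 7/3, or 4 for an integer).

1. A_x = 2  [A = 2·M−B = 2·(11, 10)−(20, 0)]
2. A_y = 20  [A = 2·M−B = 2·(11, 10)−(20, 0)]
   so A = (2, 20)
3. C_x = 15  [C = 2·N−B = 2·(35/2, 10)−(20, 0)]
4. C_y = 20  [C = 2·N−B = 2·(35/2, 10)−(20, 0)]
   so C = (15, 20)

A = (2, 20)
C = (15, 20)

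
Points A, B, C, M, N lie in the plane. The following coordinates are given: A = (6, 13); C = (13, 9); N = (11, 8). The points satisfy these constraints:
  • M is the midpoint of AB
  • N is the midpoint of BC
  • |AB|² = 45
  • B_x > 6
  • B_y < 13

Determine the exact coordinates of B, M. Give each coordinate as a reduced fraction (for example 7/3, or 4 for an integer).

B = (9, 7)
M = (15/2, 10)

1. B_x = 9  [B = 2·N−C = 2·(11, 8)−(13, 9)]
2. B_y = 7  [B = 2·N−C = 2·(11, 8)−(13, 9)]
   so B = (9, 7)
3. M_x = 15/2  [2·M = A+B = (6, 13)+(9, 7)]
4. M_y = 10  [2·M = A+B = (6, 13)+(9, 7)]
   so M = (15/2, 10)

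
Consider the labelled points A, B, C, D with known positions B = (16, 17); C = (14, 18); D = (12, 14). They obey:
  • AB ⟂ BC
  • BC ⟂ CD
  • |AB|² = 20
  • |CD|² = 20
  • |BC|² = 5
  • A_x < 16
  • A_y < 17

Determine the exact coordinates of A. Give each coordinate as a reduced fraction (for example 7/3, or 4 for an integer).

1. A_x = 14  [[AB ⟂ BC ⇒ 2x-1y-15=0] ∩ [|A−(16, 17)|²=20]]
2. A_y = 13  [[AB ⟂ BC ⇒ 2x-1y-15=0] ∩ [|A−(16, 17)|²=20]]
   so A = (14, 13)

A = (14, 13)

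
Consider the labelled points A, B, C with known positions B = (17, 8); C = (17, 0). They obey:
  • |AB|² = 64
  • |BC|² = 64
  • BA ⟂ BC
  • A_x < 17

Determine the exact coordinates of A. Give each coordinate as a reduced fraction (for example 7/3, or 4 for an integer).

1. A_x = 9  [[BA ⟂ BC ⇒ -8y+64=0] ∩ [|A−(17, 8)|²=64]]
2. A_y = 8  [[BA ⟂ BC ⇒ -8y+64=0] ∩ [|A−(17, 8)|²=64]]
   so A = (9, 8)

A = (9, 8)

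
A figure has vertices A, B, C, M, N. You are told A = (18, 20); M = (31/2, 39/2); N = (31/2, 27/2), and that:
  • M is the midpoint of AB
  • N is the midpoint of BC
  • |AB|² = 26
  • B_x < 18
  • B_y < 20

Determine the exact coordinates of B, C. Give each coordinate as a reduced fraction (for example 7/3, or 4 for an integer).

1. B_x = 13  [B = 2·M−A = 2·(31/2, 39/2)−(18, 20)]
2. B_y = 19  [B = 2·M−A = 2·(31/2, 39/2)−(18, 20)]
   so B = (13, 19)
3. C_x = 18  [C = 2·N−B = 2·(31/2, 27/2)−(13, 19)]
4. C_y = 8  [C = 2·N−B = 2·(31/2, 27/2)−(13, 19)]
   so C = (18, 8)

B = (13, 19)
C = (18, 8)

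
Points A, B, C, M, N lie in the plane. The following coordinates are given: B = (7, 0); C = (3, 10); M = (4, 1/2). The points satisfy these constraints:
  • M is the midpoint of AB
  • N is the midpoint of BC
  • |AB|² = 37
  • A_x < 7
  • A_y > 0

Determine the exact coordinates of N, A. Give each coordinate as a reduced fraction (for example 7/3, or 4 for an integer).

N = (5, 5)
A = (1, 1)

1. A_x = 1  [A = 2·M−B = 2·(4, 1/2)−(7, 0)]
2. A_y = 1  [A = 2·M−B = 2·(4, 1/2)−(7, 0)]
   so A = (1, 1)
3. N_x = 5  [2·N = B+C = (7, 0)+(3, 10)]
4. N_y = 5  [2·N = B+C = (7, 0)+(3, 10)]
   so N = (5, 5)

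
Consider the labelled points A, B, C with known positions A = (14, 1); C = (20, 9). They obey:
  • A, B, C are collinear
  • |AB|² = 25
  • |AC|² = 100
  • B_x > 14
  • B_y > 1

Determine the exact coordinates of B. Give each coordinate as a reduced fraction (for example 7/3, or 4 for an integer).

1. B_x = 17  [[A, B, C are collinear ⇒ 8x-6y-106=0] ∩ [|B−(14, 1)|²=25]]
2. B_y = 5  [[A, B, C are collinear ⇒ 8x-6y-106=0] ∩ [|B−(14, 1)|²=25]]
   so B = (17, 5)

B = (17, 5)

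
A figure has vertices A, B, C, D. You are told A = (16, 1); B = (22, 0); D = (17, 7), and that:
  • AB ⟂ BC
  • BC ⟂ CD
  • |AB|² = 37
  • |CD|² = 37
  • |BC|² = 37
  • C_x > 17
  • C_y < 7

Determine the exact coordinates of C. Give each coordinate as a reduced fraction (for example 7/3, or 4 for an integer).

1. C_x = 23  [[AB ⟂ BC ⇒ 6x-1y-132=0] ∩ [|C−(17, 7)|²=37]]
2. C_y = 6  [[AB ⟂ BC ⇒ 6x-1y-132=0] ∩ [|C−(17, 7)|²=37]]
   so C = (23, 6)

C = (23, 6)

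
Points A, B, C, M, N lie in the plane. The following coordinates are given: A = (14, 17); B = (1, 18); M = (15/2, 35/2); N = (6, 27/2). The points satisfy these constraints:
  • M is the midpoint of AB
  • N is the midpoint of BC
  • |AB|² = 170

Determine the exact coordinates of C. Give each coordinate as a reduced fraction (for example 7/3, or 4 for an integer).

C = (11, 9)

1. C_x = 11  [C = 2·N−B = 2·(6, 27/2)−(1, 18)]
2. C_y = 9  [C = 2·N−B = 2·(6, 27/2)−(1, 18)]
   so C = (11, 9)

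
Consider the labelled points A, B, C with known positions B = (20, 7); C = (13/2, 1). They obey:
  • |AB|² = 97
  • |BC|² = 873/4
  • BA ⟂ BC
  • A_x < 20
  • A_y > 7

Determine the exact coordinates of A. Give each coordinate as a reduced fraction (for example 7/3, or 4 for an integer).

A = (16, 16)

1. A_x = 16  [[BA ⟂ BC ⇒ -27/2x-6y+312=0] ∩ [|A−(20, 7)|²=97]]
2. A_y = 16  [[BA ⟂ BC ⇒ -27/2x-6y+312=0] ∩ [|A−(20, 7)|²=97]]
   so A = (16, 16)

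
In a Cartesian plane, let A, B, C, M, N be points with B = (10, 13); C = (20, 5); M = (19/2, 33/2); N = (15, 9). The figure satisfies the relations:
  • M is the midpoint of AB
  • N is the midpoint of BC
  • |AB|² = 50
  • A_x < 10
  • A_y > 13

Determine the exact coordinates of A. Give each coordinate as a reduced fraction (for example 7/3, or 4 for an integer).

A = (9, 20)

1. A_x = 9  [A = 2·M−B = 2·(19/2, 33/2)−(10, 13)]
2. A_y = 20  [A = 2·M−B = 2·(19/2, 33/2)−(10, 13)]
   so A = (9, 20)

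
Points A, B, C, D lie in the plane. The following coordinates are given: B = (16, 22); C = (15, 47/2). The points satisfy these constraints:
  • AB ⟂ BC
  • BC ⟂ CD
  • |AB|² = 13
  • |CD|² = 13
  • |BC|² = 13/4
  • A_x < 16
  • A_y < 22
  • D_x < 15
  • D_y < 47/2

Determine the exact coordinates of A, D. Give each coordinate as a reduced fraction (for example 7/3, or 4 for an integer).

A = (13, 20)
D = (12, 43/2)

1. A_x = 13  [[AB ⟂ BC ⇒ 1x-3/2y+17=0] ∩ [|A−(16, 22)|²=13]]
2. A_y = 20  [[AB ⟂ BC ⇒ 1x-3/2y+17=0] ∩ [|A−(16, 22)|²=13]]
   so A = (13, 20)
3. D_x = 12  [[BC ⟂ CD ⇒ -1x+3/2y-81/4=0] ∩ [|D−(15, 47/2)|²=13]]
4. D_y = 43/2  [[BC ⟂ CD ⇒ -1x+3/2y-81/4=0] ∩ [|D−(15, 47/2)|²=13]]
   so D = (12, 43/2)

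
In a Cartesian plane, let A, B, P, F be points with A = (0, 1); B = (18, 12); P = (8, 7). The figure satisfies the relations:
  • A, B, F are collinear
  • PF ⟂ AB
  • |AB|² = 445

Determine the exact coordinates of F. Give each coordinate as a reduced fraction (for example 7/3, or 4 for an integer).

1. F_x = 756/89  [[A, B, F are collinear ⇒ -11x+18y-18=0] ∩ [PF ⟂ AB ⇒ 18x+11y-221=0]]
2. F_y = 551/89  [[A, B, F are collinear ⇒ -11x+18y-18=0] ∩ [PF ⟂ AB ⇒ 18x+11y-221=0]]
   so F = (756/89, 551/89)

F = (756/89, 551/89)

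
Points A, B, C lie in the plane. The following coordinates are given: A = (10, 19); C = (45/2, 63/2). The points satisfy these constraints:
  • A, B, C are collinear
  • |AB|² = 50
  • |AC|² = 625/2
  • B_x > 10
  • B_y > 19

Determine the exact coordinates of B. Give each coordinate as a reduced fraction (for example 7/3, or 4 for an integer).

1. B_x = 15  [[A, B, C are collinear ⇒ 25/2x-25/2y+225/2=0] ∩ [|B−(10, 19)|²=50]]
2. B_y = 24  [[A, B, C are collinear ⇒ 25/2x-25/2y+225/2=0] ∩ [|B−(10, 19)|²=50]]
   so B = (15, 24)

B = (15, 24)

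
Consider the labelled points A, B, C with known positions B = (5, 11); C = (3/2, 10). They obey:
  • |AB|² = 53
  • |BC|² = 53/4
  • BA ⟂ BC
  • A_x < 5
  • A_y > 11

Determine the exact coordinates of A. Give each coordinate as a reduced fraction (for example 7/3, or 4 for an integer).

1. A_x = 3  [[BA ⟂ BC ⇒ -7/2x-1y+57/2=0] ∩ [|A−(5, 11)|²=53]]
2. A_y = 18  [[BA ⟂ BC ⇒ -7/2x-1y+57/2=0] ∩ [|A−(5, 11)|²=53]]
   so A = (3, 18)

A = (3, 18)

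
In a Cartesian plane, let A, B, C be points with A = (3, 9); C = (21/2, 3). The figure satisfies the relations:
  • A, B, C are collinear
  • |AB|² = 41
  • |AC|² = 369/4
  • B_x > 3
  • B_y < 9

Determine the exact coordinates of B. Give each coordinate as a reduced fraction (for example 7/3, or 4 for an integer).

B = (8, 5)

1. B_x = 8  [[A, B, C are collinear ⇒ -6x-15/2y+171/2=0] ∩ [|B−(3, 9)|²=41]]
2. B_y = 5  [[A, B, C are collinear ⇒ -6x-15/2y+171/2=0] ∩ [|B−(3, 9)|²=41]]
   so B = (8, 5)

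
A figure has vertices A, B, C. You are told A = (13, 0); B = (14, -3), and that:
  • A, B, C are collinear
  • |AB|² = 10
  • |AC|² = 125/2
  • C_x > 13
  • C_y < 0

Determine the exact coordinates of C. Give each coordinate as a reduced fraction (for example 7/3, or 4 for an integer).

C = (31/2, -15/2)

1. C_x = 31/2  [[A, B, C are collinear ⇒ 3x+1y-39=0] ∩ [|C−(13, 0)|²=125/2]]
2. C_y = -15/2  [[A, B, C are collinear ⇒ 3x+1y-39=0] ∩ [|C−(13, 0)|²=125/2]]
   so C = (31/2, -15/2)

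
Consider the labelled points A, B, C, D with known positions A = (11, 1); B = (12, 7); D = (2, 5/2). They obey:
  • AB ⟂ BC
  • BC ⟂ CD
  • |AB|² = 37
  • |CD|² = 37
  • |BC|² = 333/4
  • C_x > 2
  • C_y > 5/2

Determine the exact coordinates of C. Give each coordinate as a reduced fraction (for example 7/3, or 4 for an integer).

C = (3, 17/2)

1. C_x = 3  [[AB ⟂ BC ⇒ 1x+6y-54=0] ∩ [|C−(2, 5/2)|²=37]]
2. C_y = 17/2  [[AB ⟂ BC ⇒ 1x+6y-54=0] ∩ [|C−(2, 5/2)|²=37]]
   so C = (3, 17/2)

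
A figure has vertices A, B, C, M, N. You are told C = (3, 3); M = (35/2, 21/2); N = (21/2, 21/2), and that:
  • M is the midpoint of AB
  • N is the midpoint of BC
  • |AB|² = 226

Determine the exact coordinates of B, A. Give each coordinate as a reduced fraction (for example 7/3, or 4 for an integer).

1. B_x = 18  [B = 2·N−C = 2·(21/2, 21/2)−(3, 3)]
2. B_y = 18  [B = 2·N−C = 2·(21/2, 21/2)−(3, 3)]
   so B = (18, 18)
3. A_x = 17  [A = 2·M−B = 2·(35/2, 21/2)−(18, 18)]
4. A_y = 3  [A = 2·M−B = 2·(35/2, 21/2)−(18, 18)]
   so A = (17, 3)

B = (18, 18)
A = (17, 3)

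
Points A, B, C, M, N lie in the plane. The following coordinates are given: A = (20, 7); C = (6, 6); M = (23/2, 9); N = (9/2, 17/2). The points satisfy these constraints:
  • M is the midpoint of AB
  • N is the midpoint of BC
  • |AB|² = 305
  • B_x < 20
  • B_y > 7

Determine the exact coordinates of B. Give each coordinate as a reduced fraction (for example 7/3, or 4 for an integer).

1. B_x = 3  [B = 2·M−A = 2·(23/2, 9)−(20, 7)]
2. B_y = 11  [B = 2·M−A = 2·(23/2, 9)−(20, 7)]
   so B = (3, 11)

B = (3, 11)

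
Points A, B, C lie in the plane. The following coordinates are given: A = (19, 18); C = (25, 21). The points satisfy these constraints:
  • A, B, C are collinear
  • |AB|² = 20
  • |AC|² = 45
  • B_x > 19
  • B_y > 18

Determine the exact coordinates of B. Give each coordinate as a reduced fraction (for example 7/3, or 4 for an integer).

B = (23, 20)

1. B_x = 23  [[A, B, C are collinear ⇒ 3x-6y+51=0] ∩ [|B−(19, 18)|²=20]]
2. B_y = 20  [[A, B, C are collinear ⇒ 3x-6y+51=0] ∩ [|B−(19, 18)|²=20]]
   so B = (23, 20)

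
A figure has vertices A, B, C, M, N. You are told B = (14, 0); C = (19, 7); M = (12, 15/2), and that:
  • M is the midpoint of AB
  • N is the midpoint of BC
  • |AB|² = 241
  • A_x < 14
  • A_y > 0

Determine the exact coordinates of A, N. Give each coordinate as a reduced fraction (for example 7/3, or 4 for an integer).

1. A_x = 10  [A = 2·M−B = 2·(12, 15/2)−(14, 0)]
2. A_y = 15  [A = 2·M−B = 2·(12, 15/2)−(14, 0)]
   so A = (10, 15)
3. N_x = 33/2  [2·N = B+C = (14, 0)+(19, 7)]
4. N_y = 7/2  [2·N = B+C = (14, 0)+(19, 7)]
   so N = (33/2, 7/2)

A = (10, 15)
N = (33/2, 7/2)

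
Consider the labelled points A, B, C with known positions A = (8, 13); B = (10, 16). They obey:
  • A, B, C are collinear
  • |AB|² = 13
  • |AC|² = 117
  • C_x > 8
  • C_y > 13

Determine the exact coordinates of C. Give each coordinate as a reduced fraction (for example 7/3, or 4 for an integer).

1. C_x = 14  [[A, B, C are collinear ⇒ -3x+2y-2=0] ∩ [|C−(8, 13)|²=117]]
2. C_y = 22  [[A, B, C are collinear ⇒ -3x+2y-2=0] ∩ [|C−(8, 13)|²=117]]
   so C = (14, 22)

C = (14, 22)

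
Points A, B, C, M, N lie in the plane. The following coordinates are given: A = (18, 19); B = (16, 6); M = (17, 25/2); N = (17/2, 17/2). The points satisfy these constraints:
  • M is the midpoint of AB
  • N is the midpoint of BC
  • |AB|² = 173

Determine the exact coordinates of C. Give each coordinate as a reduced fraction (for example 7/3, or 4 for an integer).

C = (1, 11)

1. C_x = 1  [C = 2·N−B = 2·(17/2, 17/2)−(16, 6)]
2. C_y = 11  [C = 2·N−B = 2·(17/2, 17/2)−(16, 6)]
   so C = (1, 11)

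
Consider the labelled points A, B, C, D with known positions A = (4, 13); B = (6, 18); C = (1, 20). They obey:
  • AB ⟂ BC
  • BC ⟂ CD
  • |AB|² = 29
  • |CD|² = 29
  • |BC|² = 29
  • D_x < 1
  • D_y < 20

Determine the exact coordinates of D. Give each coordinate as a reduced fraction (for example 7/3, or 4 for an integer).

1. D_x = -1  [[BC ⟂ CD ⇒ -5x+2y-35=0] ∩ [|D−(1, 20)|²=29]]
2. D_y = 15  [[BC ⟂ CD ⇒ -5x+2y-35=0] ∩ [|D−(1, 20)|²=29]]
   so D = (-1, 15)

D = (-1, 15)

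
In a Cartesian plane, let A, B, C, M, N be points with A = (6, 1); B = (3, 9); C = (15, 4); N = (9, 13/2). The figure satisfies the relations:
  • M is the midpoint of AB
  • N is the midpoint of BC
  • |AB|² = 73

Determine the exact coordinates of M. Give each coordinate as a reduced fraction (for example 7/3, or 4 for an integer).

1. M_x = 9/2  [2·M = A+B = (6, 1)+(3, 9)]
2. M_y = 5  [2·M = A+B = (6, 1)+(3, 9)]
   so M = (9/2, 5)

M = (9/2, 5)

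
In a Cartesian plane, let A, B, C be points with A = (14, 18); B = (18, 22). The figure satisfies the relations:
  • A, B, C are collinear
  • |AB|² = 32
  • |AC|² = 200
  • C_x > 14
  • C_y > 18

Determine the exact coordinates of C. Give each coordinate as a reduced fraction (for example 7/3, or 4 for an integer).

1. C_x = 24  [[A, B, C are collinear ⇒ -4x+4y-16=0] ∩ [|C−(14, 18)|²=200]]
2. C_y = 28  [[A, B, C are collinear ⇒ -4x+4y-16=0] ∩ [|C−(14, 18)|²=200]]
   so C = (24, 28)

C = (24, 28)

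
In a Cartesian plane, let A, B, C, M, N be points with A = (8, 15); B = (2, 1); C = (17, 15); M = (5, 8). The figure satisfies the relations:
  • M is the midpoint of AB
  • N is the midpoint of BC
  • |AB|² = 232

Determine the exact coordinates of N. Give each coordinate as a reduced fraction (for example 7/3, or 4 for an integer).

1. N_x = 19/2  [2·N = B+C = (2, 1)+(17, 15)]
2. N_y = 8  [2·N = B+C = (2, 1)+(17, 15)]
   so N = (19/2, 8)

N = (19/2, 8)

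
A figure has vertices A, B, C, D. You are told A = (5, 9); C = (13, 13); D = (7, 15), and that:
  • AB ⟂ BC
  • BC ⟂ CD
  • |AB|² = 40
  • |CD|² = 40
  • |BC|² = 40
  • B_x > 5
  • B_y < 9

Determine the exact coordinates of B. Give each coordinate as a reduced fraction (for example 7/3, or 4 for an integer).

1. B_x = 11  [[BC ⟂ CD ⇒ 6x-2y-52=0] ∩ [|B−(5, 9)|²=40]]
2. B_y = 7  [[BC ⟂ CD ⇒ 6x-2y-52=0] ∩ [|B−(5, 9)|²=40]]
   so B = (11, 7)

B = (11, 7)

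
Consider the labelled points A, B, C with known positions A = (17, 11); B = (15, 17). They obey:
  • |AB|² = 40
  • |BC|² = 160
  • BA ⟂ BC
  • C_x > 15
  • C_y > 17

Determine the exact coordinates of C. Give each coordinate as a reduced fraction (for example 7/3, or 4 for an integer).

1. C_x = 27  [[BA ⟂ BC ⇒ 2x-6y+72=0] ∩ [|C−(15, 17)|²=160]]
2. C_y = 21  [[BA ⟂ BC ⇒ 2x-6y+72=0] ∩ [|C−(15, 17)|²=160]]
   so C = (27, 21)

C = (27, 21)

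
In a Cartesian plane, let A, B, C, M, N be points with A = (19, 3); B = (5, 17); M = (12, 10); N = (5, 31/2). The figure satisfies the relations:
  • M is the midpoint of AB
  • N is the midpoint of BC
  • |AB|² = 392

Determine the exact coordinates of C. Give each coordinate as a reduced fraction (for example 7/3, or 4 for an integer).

C = (5, 14)

1. C_x = 5  [C = 2·N−B = 2·(5, 31/2)−(5, 17)]
2. C_y = 14  [C = 2·N−B = 2·(5, 31/2)−(5, 17)]
   so C = (5, 14)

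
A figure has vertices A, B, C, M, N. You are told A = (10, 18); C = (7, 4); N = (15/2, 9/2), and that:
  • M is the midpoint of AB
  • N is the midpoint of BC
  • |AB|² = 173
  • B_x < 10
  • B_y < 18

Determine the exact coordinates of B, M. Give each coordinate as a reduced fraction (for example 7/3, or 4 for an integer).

B = (8, 5)
M = (9, 23/2)

1. B_x = 8  [B = 2·N−C = 2·(15/2, 9/2)−(7, 4)]
2. B_y = 5  [B = 2·N−C = 2·(15/2, 9/2)−(7, 4)]
   so B = (8, 5)
3. M_x = 9  [2·M = A+B = (10, 18)+(8, 5)]
4. M_y = 23/2  [2·M = A+B = (10, 18)+(8, 5)]
   so M = (9, 23/2)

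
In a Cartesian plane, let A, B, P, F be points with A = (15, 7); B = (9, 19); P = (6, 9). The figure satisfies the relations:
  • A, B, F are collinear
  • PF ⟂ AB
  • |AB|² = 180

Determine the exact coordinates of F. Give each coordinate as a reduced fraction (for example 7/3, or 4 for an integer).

1. F_x = 62/5  [[A, B, F are collinear ⇒ -12x-6y+222=0] ∩ [PF ⟂ AB ⇒ -6x+12y-72=0]]
2. F_y = 61/5  [[A, B, F are collinear ⇒ -12x-6y+222=0] ∩ [PF ⟂ AB ⇒ -6x+12y-72=0]]
   so F = (62/5, 61/5)

F = (62/5, 61/5)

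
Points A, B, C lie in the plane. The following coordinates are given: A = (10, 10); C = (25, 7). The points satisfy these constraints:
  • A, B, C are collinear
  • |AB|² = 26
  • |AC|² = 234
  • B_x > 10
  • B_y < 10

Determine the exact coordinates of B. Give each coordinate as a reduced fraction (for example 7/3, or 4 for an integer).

B = (15, 9)

1. B_x = 15  [[A, B, C are collinear ⇒ -3x-15y+180=0] ∩ [|B−(10, 10)|²=26]]
2. B_y = 9  [[A, B, C are collinear ⇒ -3x-15y+180=0] ∩ [|B−(10, 10)|²=26]]
   so B = (15, 9)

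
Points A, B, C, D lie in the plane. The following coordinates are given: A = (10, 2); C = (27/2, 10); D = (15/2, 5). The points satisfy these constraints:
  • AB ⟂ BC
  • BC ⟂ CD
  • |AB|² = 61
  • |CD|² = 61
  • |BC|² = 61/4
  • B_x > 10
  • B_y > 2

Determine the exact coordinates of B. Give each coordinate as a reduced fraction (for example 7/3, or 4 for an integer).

B = (16, 7)

1. B_x = 16  [[BC ⟂ CD ⇒ 6x+5y-131=0] ∩ [|B−(10, 2)|²=61]]
2. B_y = 7  [[BC ⟂ CD ⇒ 6x+5y-131=0] ∩ [|B−(10, 2)|²=61]]
   so B = (16, 7)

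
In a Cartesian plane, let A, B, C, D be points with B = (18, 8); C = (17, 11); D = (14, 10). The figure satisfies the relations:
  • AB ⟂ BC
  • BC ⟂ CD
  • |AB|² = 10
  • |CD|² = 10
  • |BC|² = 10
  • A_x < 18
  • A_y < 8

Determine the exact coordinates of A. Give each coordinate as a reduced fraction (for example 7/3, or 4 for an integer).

1. A_x = 15  [[AB ⟂ BC ⇒ 1x-3y+6=0] ∩ [|A−(18, 8)|²=10]]
2. A_y = 7  [[AB ⟂ BC ⇒ 1x-3y+6=0] ∩ [|A−(18, 8)|²=10]]
   so A = (15, 7)

A = (15, 7)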